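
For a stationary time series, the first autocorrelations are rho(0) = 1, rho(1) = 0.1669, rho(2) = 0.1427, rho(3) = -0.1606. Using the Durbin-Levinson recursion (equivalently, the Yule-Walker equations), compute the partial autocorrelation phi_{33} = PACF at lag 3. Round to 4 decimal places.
\phi_{33} = -0.2100

The PACF at lag k is phi_{kk}, the last component of the solution
to the Yule-Walker system G_k phi = r_k where
  (G_k)_{ij} = rho(|i - j|), (r_k)_i = rho(i), i,j = 1..k.
Equivalently, Durbin-Levinson gives phi_{kk} iteratively:
  phi_{11} = rho(1)
  phi_{kk} = [rho(k) - sum_{j=1..k-1} phi_{k-1,j} rho(k-j)]
            / [1 - sum_{j=1..k-1} phi_{k-1,j} rho(j)],
  phi_{k,j} = phi_{k-1,j} - phi_{kk} phi_{k-1,k-j},  j = 1..k-1.
Step k = 1:
  phi_11 = rho(1) = 0.1669.
Step k = 2:
  phi_22 = [rho(2) - phi_11 rho(1)] / [1 - phi_11 rho(1)] = [0.1427 - (0.1669)(0.1669)] / [1 - (0.1669)(0.1669)]
         = 0.11484439 / 0.97214439 = 0.118135.
  Update: phi_21 = phi_11 - phi_22 phi_11 = 0.1669 - (0.118135)(0.1669) = 0.147183.
Step k = 3:
  phi_33 = [rho(3) - phi_21 rho(2) - phi_22 rho(1)] / [1 - phi_21 rho(1) - phi_22 rho(2)]
    numerator   = -0.1606 - (0.147183)(0.1427) - (0.118135)(0.1669) = -0.2013198
    denominator = 1 - (0.147183)(0.1669) - (0.118135)(0.1427) = 0.95857723
  phi_33 = -0.2013198 / 0.95857723 = -0.21.
Therefore phi_{33} = -0.2100.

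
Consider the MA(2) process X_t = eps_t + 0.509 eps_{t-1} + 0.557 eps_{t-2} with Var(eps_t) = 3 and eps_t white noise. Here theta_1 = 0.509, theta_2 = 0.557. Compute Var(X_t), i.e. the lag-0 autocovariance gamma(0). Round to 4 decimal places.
\gamma(0) = 4.7080

For an MA(q) process X_t = eps_t + sum_i theta_i eps_{t-i} with
Var(eps_t) = sigma^2, the variance is
  gamma(0) = sigma^2 * (1 + sum_i theta_i^2).
  sum_i theta_i^2 = (0.509)^2 + (0.557)^2 = 0.259081 + 0.310249 = 0.56933.
  gamma(0) = 3 * (1 + 0.56933) = 3 * 1.56933 = 4.70799, which rounds to 4.7080.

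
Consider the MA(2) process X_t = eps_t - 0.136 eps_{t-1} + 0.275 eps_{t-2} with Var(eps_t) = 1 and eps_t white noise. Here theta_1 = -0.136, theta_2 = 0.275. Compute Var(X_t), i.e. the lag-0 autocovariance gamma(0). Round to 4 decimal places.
\gamma(0) = 1.0941

For an MA(q) process X_t = eps_t + sum_i theta_i eps_{t-i} with
Var(eps_t) = sigma^2, the variance is
  gamma(0) = sigma^2 * (1 + sum_i theta_i^2).
  sum_i theta_i^2 = (-0.136)^2 + (0.275)^2 = 0.018496 + 0.075625 = 0.094121.
  gamma(0) = 1 * (1 + 0.094121) = 1 * 1.094121 = 1.094121, which rounds to 1.0941.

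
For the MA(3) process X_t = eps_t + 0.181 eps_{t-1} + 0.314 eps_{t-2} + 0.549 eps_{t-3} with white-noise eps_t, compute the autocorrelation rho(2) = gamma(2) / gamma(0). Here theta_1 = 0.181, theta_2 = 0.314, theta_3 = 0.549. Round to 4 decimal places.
\rho(2) = 0.2885

For an MA(q) process with theta_0 = 1, the autocovariance is
  gamma(k) = sigma^2 * sum_{i=0..q-k} theta_i * theta_{i+k},
and rho(k) = gamma(k) / gamma(0). Sigma^2 cancels.
  numerator   = (1)*(0.314) + (0.181)*(0.549) = 0.413369.
  denominator = (1)^2 + (0.181)^2 + (0.314)^2 + (0.549)^2 = 1.432758.
  rho(2) = 0.413369 / 1.432758 = 0.2885.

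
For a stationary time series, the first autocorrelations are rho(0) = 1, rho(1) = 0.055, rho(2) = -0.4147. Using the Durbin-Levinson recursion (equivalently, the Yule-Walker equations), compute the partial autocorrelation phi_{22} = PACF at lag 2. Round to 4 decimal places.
\phi_{22} = -0.4190

The PACF at lag k is phi_{kk}, the last component of the solution
to the Yule-Walker system G_k phi = r_k where
  (G_k)_{ij} = rho(|i - j|), (r_k)_i = rho(i), i,j = 1..k.
Equivalently, Durbin-Levinson gives phi_{kk} iteratively:
  phi_{11} = rho(1)
  phi_{kk} = [rho(k) - sum_{j=1..k-1} phi_{k-1,j} rho(k-j)]
            / [1 - sum_{j=1..k-1} phi_{k-1,j} rho(j)],
  phi_{k,j} = phi_{k-1,j} - phi_{kk} phi_{k-1,k-j},  j = 1..k-1.
Step k = 1:
  phi_11 = rho(1) = 0.055.
Step k = 2:
  phi_22 = [rho(2) - phi_11 rho(1)] / [1 - phi_11 rho(1)] = [-0.4147 - (0.055)(0.055)] / [1 - (0.055)(0.055)]
         = -0.417725 / 0.996975 = -0.419.
Therefore phi_{22} = -0.4190.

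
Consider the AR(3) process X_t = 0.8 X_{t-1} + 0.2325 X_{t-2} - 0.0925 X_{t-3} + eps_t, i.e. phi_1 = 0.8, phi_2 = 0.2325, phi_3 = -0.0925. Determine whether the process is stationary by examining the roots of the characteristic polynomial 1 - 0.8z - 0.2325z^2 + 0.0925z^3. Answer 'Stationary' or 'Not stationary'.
\text{Stationary}

The AR(p) characteristic polynomial is P(z) = 1 - 0.8z - 0.2325z^2 + 0.0925z^3.
Stationarity requires all roots to lie outside the unit circle, i.e. |z| > 1 for every root.
Degree 3: look for a simple real root z0 first, then factor out (1 - z/z0) and solve the remaining quadratic.
Testing z0 = 4: P(4) = 1 + (-0.8)(4) + (-0.2325)(4)^2 + (0.0925)(4)^3
  = 1 + (-3.2) + (-3.72) + (5.92) = 0.  So z_0 = 4 is a root, |z_0| = 4.
Divide out the factor (1 - 0.25 z) = (1 - z/z0) (since 1/z0 = 0.25):
  P(z) = (1 - 0.25 z)(1 + (-0.55) z + (-0.37) z^2)
  [check: z-coef -0.55 - (0.25) = -0.8; z^2-coef -0.37 - (0.25)(-0.55) = -0.2325; z^3-coef -(0.25)(-0.37) = 0.0925.]
Remaining roots from the quadratic factor 1 + (-0.55) z + (-0.37) z^2:
  Set 1 + (-0.55) z + (-0.37) z^2 = 0, i.e. a z^2 + b z + c = 0 with a = -0.37, b = -0.55, c = 1.
  Discriminant D = b^2 - 4ac = (-0.55)^2 - 4*(-0.37)*1 = 0.3025 - (-1.48) = 1.7825.
  D >= 0, so the roots are real: z = (-b +/- sqrt(D)) / (2a) = (0.55 +/- 1.335103) / (-0.74).
    z_1 = (0.55 + 1.335103) / (-0.74) = -2.5474,   |z_1| = 2.5474.
    z_2 = (0.55 - 1.335103) / (-0.74) = 1.0609,   |z_2| = 1.0609.
Moduli of all roots: 4.0000, 2.5474, 1.0609.
All moduli strictly greater than 1? Yes.
Verdict: Stationary.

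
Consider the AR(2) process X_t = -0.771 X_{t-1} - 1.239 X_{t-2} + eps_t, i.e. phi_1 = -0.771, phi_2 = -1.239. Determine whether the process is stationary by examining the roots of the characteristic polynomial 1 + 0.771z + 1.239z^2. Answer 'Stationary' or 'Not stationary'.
\text{Not stationary}

The AR(p) characteristic polynomial is P(z) = 1 + 0.771z + 1.239z^2.
Stationarity requires all roots to lie outside the unit circle, i.e. |z| > 1 for every root.
Set 1 + (0.771) z + (1.239) z^2 = 0, i.e. a z^2 + b z + c = 0 with a = 1.239, b = 0.771, c = 1.
Discriminant D = b^2 - 4ac = (0.771)^2 - 4*(1.239)*1 = 0.594441 - (4.956) = -4.361559.
D < 0, so the roots are the complex-conjugate pair z = (-b +/- i sqrt(-D)) / (2a) = -0.3111 +/- 0.8428i.
For a conjugate pair |z|^2 = z * conj(z) = (product of roots) = c/a = 1/(1.239) = 0.807103, so |z| = sqrt(0.807103) = 0.8984 for both roots.
Moduli of all roots: 0.8984, 0.8984.
All moduli strictly greater than 1? No.
Verdict: Not stationary.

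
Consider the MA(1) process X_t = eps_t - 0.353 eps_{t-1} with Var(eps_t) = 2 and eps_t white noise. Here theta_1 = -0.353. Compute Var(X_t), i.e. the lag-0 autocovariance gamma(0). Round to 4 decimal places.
\gamma(0) = 2.2492

For an MA(q) process X_t = eps_t + sum_i theta_i eps_{t-i} with
Var(eps_t) = sigma^2, the variance is
  gamma(0) = sigma^2 * (1 + sum_i theta_i^2).
  sum_i theta_i^2 = (-0.353)^2 = 0.124609.
  gamma(0) = 2 * (1 + 0.124609) = 2 * 1.124609 = 2.249218, which rounds to 2.2492.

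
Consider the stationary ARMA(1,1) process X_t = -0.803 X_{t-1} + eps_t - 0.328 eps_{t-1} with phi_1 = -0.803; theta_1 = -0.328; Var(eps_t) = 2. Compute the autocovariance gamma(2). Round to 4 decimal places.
\gamma(2) = 6.4607

Multiply the model equation by X_{t-k} and take expectations. With theta_0 = psi_0 = 1 and psi_j the MA(infinity) weights, this gives
  gamma(k) - sum_i phi_i gamma(k-i) = c_k,
  c_k = sigma^2 * sum_{j=k..q} theta_j psi_{j-k}   (c_k = 0 for k > q),
using gamma(-m) = gamma(m).
psi-weights needed (psi_j = theta_j + sum_i phi_i psi_{j-i}):
  psi_1 = theta_1 + phi_1 = -0.328 + (-0.803) = -1.131
Right-hand sides:
  c_0 = sigma^2 (1 + theta_1 psi_1) = 2 * (1 + (-0.328)(-1.131)) = 2 * 1.370968 = 2.741936
  c_1 = sigma^2 theta_1 = 2 * (-0.328) = -0.656
  c_2 = 0
Equations for k = 0 and k = 1 (AR order 1):
  gamma(0) = phi_1 gamma(1) + c_0
  gamma(1) = phi_1 gamma(0) + c_1
Substituting the second into the first: gamma(0) (1 - phi_1^2) = c_0 + phi_1 c_1, so
  gamma(0) = (c_0 + phi_1 c_1) / (1 - phi_1^2) = (2.741936 + (-0.803)(-0.656)) / (1 - (-0.803)^2) = 3.268704 / 0.355191 = 9.202666.
  gamma(1) = phi_1 gamma(0) + c_1 = (-0.803)(9.202666) + (-0.656) = -8.04574.
For k = 2 (> q): gamma(2) = phi_1 gamma(1) = (-0.803)(-8.04574) = 6.46073.
Therefore gamma(2) = 6.4607 (to 4 decimal places).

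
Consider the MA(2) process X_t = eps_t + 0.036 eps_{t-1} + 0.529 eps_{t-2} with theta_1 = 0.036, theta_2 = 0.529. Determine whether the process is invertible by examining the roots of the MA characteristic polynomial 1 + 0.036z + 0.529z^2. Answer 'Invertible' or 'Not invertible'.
\text{Invertible}

The MA(q) characteristic polynomial is P(z) = 1 + 0.036z + 0.529z^2.
Invertibility requires all roots to lie outside the unit circle, i.e. |z| > 1 for every root.
Set 1 + (0.036) z + (0.529) z^2 = 0, i.e. a z^2 + b z + c = 0 with a = 0.529, b = 0.036, c = 1.
Discriminant D = b^2 - 4ac = (0.036)^2 - 4*(0.529)*1 = 0.001296 - (2.116) = -2.114704.
D < 0, so the roots are the complex-conjugate pair z = (-b +/- i sqrt(-D)) / (2a) = -0.034 +/- 1.3745i.
For a conjugate pair |z|^2 = z * conj(z) = (product of roots) = c/a = 1/(0.529) = 1.890359, so |z| = sqrt(1.890359) = 1.3749 for both roots.
Moduli of all roots: 1.3749, 1.3749.
All moduli strictly greater than 1? Yes.
Verdict: Invertible.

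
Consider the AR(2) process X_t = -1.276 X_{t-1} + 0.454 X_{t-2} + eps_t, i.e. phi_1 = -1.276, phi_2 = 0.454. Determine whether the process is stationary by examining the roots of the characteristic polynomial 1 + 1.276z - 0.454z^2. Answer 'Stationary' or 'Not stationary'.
\text{Not stationary}

The AR(p) characteristic polynomial is P(z) = 1 + 1.276z - 0.454z^2.
Stationarity requires all roots to lie outside the unit circle, i.e. |z| > 1 for every root.
Set 1 + (1.276) z + (-0.454) z^2 = 0, i.e. a z^2 + b z + c = 0 with a = -0.454, b = 1.276, c = 1.
Discriminant D = b^2 - 4ac = (1.276)^2 - 4*(-0.454)*1 = 1.628176 - (-1.816) = 3.444176.
D >= 0, so the roots are real: z = (-b +/- sqrt(D)) / (2a) = (-1.276 +/- 1.855849) / (-0.908).
  z_1 = (-1.276 + 1.855849) / (-0.908) = -0.6386,   |z_1| = 0.6386.
  z_2 = (-1.276 - 1.855849) / (-0.908) = 3.4492,   |z_2| = 3.4492.
Moduli of all roots: 0.6386, 3.4492.
All moduli strictly greater than 1? No.
Verdict: Not stationary.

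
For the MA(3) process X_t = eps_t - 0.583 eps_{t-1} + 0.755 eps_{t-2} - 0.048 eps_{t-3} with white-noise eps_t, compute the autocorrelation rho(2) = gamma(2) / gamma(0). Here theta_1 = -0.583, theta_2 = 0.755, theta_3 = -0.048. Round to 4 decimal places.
\rho(2) = 0.4095

For an MA(q) process with theta_0 = 1, the autocovariance is
  gamma(k) = sigma^2 * sum_{i=0..q-k} theta_i * theta_{i+k},
and rho(k) = gamma(k) / gamma(0). Sigma^2 cancels.
  numerator   = (1)*(0.755) + (-0.583)*(-0.048) = 0.782984.
  denominator = (1)^2 + (-0.583)^2 + (0.755)^2 + (-0.048)^2 = 1.912218.
  rho(2) = 0.782984 / 1.912218 = 0.4095.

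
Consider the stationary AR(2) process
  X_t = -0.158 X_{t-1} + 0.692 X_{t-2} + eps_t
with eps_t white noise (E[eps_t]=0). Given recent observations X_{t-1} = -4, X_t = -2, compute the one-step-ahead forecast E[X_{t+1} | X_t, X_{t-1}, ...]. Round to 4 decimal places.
E[X_{t+1} \mid \mathcal F_t] = -2.4520

For an AR(p) model X_t = c + sum_i phi_i X_{t-i} + eps_t, the
one-step-ahead conditional mean is
  E[X_{t+1} | X_t, ...] = c + sum_i phi_i X_{t+1-i}.
Substitute known values:
  E[X_{t+1} | ...] = (-0.158) * (-2) + (0.692) * (-4)
                   = -2.4520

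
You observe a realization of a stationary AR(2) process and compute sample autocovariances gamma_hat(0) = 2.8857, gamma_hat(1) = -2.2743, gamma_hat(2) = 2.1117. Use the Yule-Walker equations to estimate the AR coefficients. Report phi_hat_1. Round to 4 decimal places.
\hat\phi_{1} = -0.5580

The Yule-Walker equations for an AR(p) process read, in matrix form,
  Gamma_p phi = r_p,   with   (Gamma_p)_{ij} = gamma(|i - j|),
                       (r_p)_i = gamma(i),   i,j = 1..p.
Substitute the sample gammas (Toeplitz matrix and right-hand side of size 2):
  Gamma_p = [[2.8857, -2.2743], [-2.2743, 2.8857]]
  r_p     = [-2.2743, 2.1117]
Written out:
  2.8857 phi_1 - 2.2743 phi_2 = -2.2743
  -2.2743 phi_1 + 2.8857 phi_2 = 2.1117
Solve by Cramer's rule:
  det = gamma(0)^2 - gamma(1)^2 = (2.8857)^2 - (-2.2743)^2 = 8.32726449 - 5.17244049 = 3.154824
  phi_hat_1 = [gamma(1) gamma(0) - gamma(1) gamma(2)] / det = [(-2.2743)(2.8857) - (-2.2743)(2.1117)] / 3.154824 = -1.7603082 / 3.154824 = -0.558
  phi_hat_2 = [gamma(0) gamma(2) - gamma(1)^2] / det = [(2.8857)(2.1117) - (-2.2743)^2] / 3.154824 = 0.9212922 / 3.154824 = 0.292
So phi_hat = [-0.5580, 0.2920].
Therefore phi_hat_1 = -0.5580.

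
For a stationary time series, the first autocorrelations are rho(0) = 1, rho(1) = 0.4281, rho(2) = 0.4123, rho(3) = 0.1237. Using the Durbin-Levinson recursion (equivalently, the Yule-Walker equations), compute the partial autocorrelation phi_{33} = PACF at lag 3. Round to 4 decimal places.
\phi_{33} = -0.1639

The PACF at lag k is phi_{kk}, the last component of the solution
to the Yule-Walker system G_k phi = r_k where
  (G_k)_{ij} = rho(|i - j|), (r_k)_i = rho(i), i,j = 1..k.
Equivalently, Durbin-Levinson gives phi_{kk} iteratively:
  phi_{11} = rho(1)
  phi_{kk} = [rho(k) - sum_{j=1..k-1} phi_{k-1,j} rho(k-j)]
            / [1 - sum_{j=1..k-1} phi_{k-1,j} rho(j)],
  phi_{k,j} = phi_{k-1,j} - phi_{kk} phi_{k-1,k-j},  j = 1..k-1.
Step k = 1:
  phi_11 = rho(1) = 0.4281.
Step k = 2:
  phi_22 = [rho(2) - phi_11 rho(1)] / [1 - phi_11 rho(1)] = [0.4123 - (0.4281)(0.4281)] / [1 - (0.4281)(0.4281)]
         = 0.22903039 / 0.81673039 = 0.280423.
  Update: phi_21 = phi_11 - phi_22 phi_11 = 0.4281 - (0.280423)(0.4281) = 0.308051.
Step k = 3:
  phi_33 = [rho(3) - phi_21 rho(2) - phi_22 rho(1)] / [1 - phi_21 rho(1) - phi_22 rho(2)]
    numerator   = 0.1237 - (0.308051)(0.4123) - (0.280423)(0.4281) = -0.1233586
    denominator = 1 - (0.308051)(0.4281) - (0.280423)(0.4123) = 0.75250489
  phi_33 = -0.1233586 / 0.75250489 = -0.1639.
Therefore phi_{33} = -0.1639.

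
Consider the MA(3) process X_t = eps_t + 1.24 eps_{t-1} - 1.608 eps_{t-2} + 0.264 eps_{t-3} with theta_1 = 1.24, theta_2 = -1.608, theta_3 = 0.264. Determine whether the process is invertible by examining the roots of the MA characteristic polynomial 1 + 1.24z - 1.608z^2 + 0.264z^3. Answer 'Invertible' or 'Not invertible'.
\text{Not invertible}

The MA(q) characteristic polynomial is P(z) = 1 + 1.24z - 1.608z^2 + 0.264z^3.
Invertibility requires all roots to lie outside the unit circle, i.e. |z| > 1 for every root.
Degree 3: look for a simple real root z0 first, then factor out (1 - z/z0) and solve the remaining quadratic.
Testing z0 = 5: P(5) = 1 + (1.24)(5) + (-1.608)(5)^2 + (0.264)(5)^3
  = 1 + (6.2) + (-40.2) + (33) = 0.  So z_0 = 5 is a root, |z_0| = 5.
Divide out the factor (1 - 0.2 z) = (1 - z/z0) (since 1/z0 = 0.2):
  P(z) = (1 - 0.2 z)(1 + (1.44) z + (-1.32) z^2)
  [check: z-coef 1.44 - (0.2) = 1.24; z^2-coef -1.32 - (0.2)(1.44) = -1.608; z^3-coef -(0.2)(-1.32) = 0.264.]
Remaining roots from the quadratic factor 1 + (1.44) z + (-1.32) z^2:
  Set 1 + (1.44) z + (-1.32) z^2 = 0, i.e. a z^2 + b z + c = 0 with a = -1.32, b = 1.44, c = 1.
  Discriminant D = b^2 - 4ac = (1.44)^2 - 4*(-1.32)*1 = 2.0736 - (-5.28) = 7.3536.
  D >= 0, so the roots are real: z = (-b +/- sqrt(D)) / (2a) = (-1.44 +/- 2.711752) / (-2.64).
    z_1 = (-1.44 + 2.711752) / (-2.64) = -0.4817,   |z_1| = 0.4817.
    z_2 = (-1.44 - 2.711752) / (-2.64) = 1.5726,   |z_2| = 1.5726.
Moduli of all roots: 5.0000, 0.4817, 1.5726.
All moduli strictly greater than 1? No.
Verdict: Not invertible.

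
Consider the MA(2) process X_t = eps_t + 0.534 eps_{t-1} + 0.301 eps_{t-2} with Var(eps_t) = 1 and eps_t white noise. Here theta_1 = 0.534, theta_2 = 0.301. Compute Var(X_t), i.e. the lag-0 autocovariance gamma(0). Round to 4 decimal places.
\gamma(0) = 1.3758

For an MA(q) process X_t = eps_t + sum_i theta_i eps_{t-i} with
Var(eps_t) = sigma^2, the variance is
  gamma(0) = sigma^2 * (1 + sum_i theta_i^2).
  sum_i theta_i^2 = (0.534)^2 + (0.301)^2 = 0.285156 + 0.090601 = 0.375757.
  gamma(0) = 1 * (1 + 0.375757) = 1 * 1.375757 = 1.375757, which rounds to 1.3758.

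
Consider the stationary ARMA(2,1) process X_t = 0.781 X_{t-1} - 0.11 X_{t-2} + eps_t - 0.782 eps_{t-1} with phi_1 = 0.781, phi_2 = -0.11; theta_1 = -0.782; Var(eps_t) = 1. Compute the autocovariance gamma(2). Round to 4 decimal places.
\gamma(2) = -0.0999

Multiply the model equation by X_{t-k} and take expectations. With theta_0 = psi_0 = 1 and psi_j the MA(infinity) weights, this gives
  gamma(k) - sum_i phi_i gamma(k-i) = c_k,
  c_k = sigma^2 * sum_{j=k..q} theta_j psi_{j-k}   (c_k = 0 for k > q),
using gamma(-m) = gamma(m).
psi-weights needed (psi_j = theta_j + sum_i phi_i psi_{j-i}):
  psi_1 = theta_1 + phi_1 = -0.782 + (0.781) = -0.001
Right-hand sides:
  c_0 = sigma^2 (1 + theta_1 psi_1) = 1 * (1 + (-0.782)(-0.001)) = 1 * 1.000782 = 1.000782
  c_1 = sigma^2 theta_1 = 1 * (-0.782) = -0.782
  c_2 = 0
Equations for k = 0, 1, 2 (AR order 2, c_2 = 0):
  (E0) gamma(0) = phi_1 gamma(1) + phi_2 gamma(2) + c_0
  (E1) gamma(1) = phi_1 gamma(0) + phi_2 gamma(1) + c_1
  (E2) gamma(2) = phi_1 gamma(1) + phi_2 gamma(0)
From (E1): gamma(1) = A gamma(0) + B with
  A = phi_1 / (1 - phi_2) = 0.781 / 1.11 = 0.703604,   B = c_1 / (1 - phi_2) = -0.782 / 1.11 = -0.704505.
Insert (E2) into (E0): gamma(0) (1 - phi_2^2) = phi_1 (1 + phi_2) gamma(1) + c_0.
  phi_1 (1 + phi_2) = (0.781)(0.89) = 0.69509,   1 - phi_2^2 = 0.9879.
Replace gamma(1) by A gamma(0) + B and collect gamma(0):
  gamma(0) [0.9879 - (0.69509)(0.703604)] = (0.69509)(-0.704505) + 1.000782
  gamma(0) * 0.498832 = 0.511088
  gamma(0) = 0.511088 / 0.498832 = 1.024569.
  gamma(1) = A gamma(0) + B = (0.703604)(1.024569) + (-0.704505) = 0.016386.
  gamma(2) = phi_1 gamma(1) + phi_2 gamma(0) = (0.781)(0.016386) + (-0.11)(1.024569) = -0.099905.
Therefore gamma(2) = -0.0999 (to 4 decimal places).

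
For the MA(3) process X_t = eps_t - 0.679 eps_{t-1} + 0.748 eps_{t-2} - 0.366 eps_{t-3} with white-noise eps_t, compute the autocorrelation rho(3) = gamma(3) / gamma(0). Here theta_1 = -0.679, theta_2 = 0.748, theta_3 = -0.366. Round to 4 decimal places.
\rho(3) = -0.1699

For an MA(q) process with theta_0 = 1, the autocovariance is
  gamma(k) = sigma^2 * sum_{i=0..q-k} theta_i * theta_{i+k},
and rho(k) = gamma(k) / gamma(0). Sigma^2 cancels.
  numerator   = (1)*(-0.366) = -0.366.
  denominator = (1)^2 + (-0.679)^2 + (0.748)^2 + (-0.366)^2 = 2.154501.
  rho(3) = -0.366 / 2.154501 = -0.1699.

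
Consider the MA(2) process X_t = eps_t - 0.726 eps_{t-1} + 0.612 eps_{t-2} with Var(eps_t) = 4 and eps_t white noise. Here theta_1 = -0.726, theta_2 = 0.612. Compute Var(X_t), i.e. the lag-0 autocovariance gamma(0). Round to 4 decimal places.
\gamma(0) = 7.6065

For an MA(q) process X_t = eps_t + sum_i theta_i eps_{t-i} with
Var(eps_t) = sigma^2, the variance is
  gamma(0) = sigma^2 * (1 + sum_i theta_i^2).
  sum_i theta_i^2 = (-0.726)^2 + (0.612)^2 = 0.527076 + 0.374544 = 0.90162.
  gamma(0) = 4 * (1 + 0.90162) = 4 * 1.90162 = 7.60648, which rounds to 7.6065.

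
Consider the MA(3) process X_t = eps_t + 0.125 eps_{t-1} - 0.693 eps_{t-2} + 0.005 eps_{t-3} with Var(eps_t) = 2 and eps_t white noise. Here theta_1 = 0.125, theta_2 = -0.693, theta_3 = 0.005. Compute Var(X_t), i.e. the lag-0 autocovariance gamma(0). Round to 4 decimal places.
\gamma(0) = 2.9918

For an MA(q) process X_t = eps_t + sum_i theta_i eps_{t-i} with
Var(eps_t) = sigma^2, the variance is
  gamma(0) = sigma^2 * (1 + sum_i theta_i^2).
  sum_i theta_i^2 = (0.125)^2 + (-0.693)^2 + (0.005)^2 = 0.015625 + 0.480249 + 0.000025 = 0.495899.
  gamma(0) = 2 * (1 + 0.495899) = 2 * 1.495899 = 2.991798, which rounds to 2.9918.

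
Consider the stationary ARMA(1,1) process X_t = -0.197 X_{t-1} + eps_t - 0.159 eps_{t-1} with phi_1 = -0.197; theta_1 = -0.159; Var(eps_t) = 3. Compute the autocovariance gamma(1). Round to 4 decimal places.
\gamma(1) = -1.1459

Multiply the model equation by X_{t-k} and take expectations. With theta_0 = psi_0 = 1 and psi_j the MA(infinity) weights, this gives
  gamma(k) - sum_i phi_i gamma(k-i) = c_k,
  c_k = sigma^2 * sum_{j=k..q} theta_j psi_{j-k}   (c_k = 0 for k > q),
using gamma(-m) = gamma(m).
psi-weights needed (psi_j = theta_j + sum_i phi_i psi_{j-i}):
  psi_1 = theta_1 + phi_1 = -0.159 + (-0.197) = -0.356
Right-hand sides:
  c_0 = sigma^2 (1 + theta_1 psi_1) = 3 * (1 + (-0.159)(-0.356)) = 3 * 1.056604 = 3.169812
  c_1 = sigma^2 theta_1 = 3 * (-0.159) = -0.477
  c_2 = 0
Equations for k = 0 and k = 1 (AR order 1):
  gamma(0) = phi_1 gamma(1) + c_0
  gamma(1) = phi_1 gamma(0) + c_1
Substituting the second into the first: gamma(0) (1 - phi_1^2) = c_0 + phi_1 c_1, so
  gamma(0) = (c_0 + phi_1 c_1) / (1 - phi_1^2) = (3.169812 + (-0.197)(-0.477)) / (1 - (-0.197)^2) = 3.263781 / 0.961191 = 3.395559.
  gamma(1) = phi_1 gamma(0) + c_1 = (-0.197)(3.395559) + (-0.477) = -1.145925.
Therefore gamma(1) = -1.1459 (to 4 decimal places).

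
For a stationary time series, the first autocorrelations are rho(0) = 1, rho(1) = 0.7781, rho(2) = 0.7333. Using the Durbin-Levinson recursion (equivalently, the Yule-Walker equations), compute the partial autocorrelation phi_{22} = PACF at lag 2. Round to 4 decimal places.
\phi_{22} = 0.3241

The PACF at lag k is phi_{kk}, the last component of the solution
to the Yule-Walker system G_k phi = r_k where
  (G_k)_{ij} = rho(|i - j|), (r_k)_i = rho(i), i,j = 1..k.
Equivalently, Durbin-Levinson gives phi_{kk} iteratively:
  phi_{11} = rho(1)
  phi_{kk} = [rho(k) - sum_{j=1..k-1} phi_{k-1,j} rho(k-j)]
            / [1 - sum_{j=1..k-1} phi_{k-1,j} rho(j)],
  phi_{k,j} = phi_{k-1,j} - phi_{kk} phi_{k-1,k-j},  j = 1..k-1.
Step k = 1:
  phi_11 = rho(1) = 0.7781.
Step k = 2:
  phi_22 = [rho(2) - phi_11 rho(1)] / [1 - phi_11 rho(1)] = [0.7333 - (0.7781)(0.7781)] / [1 - (0.7781)(0.7781)]
         = 0.12786039 / 0.39456039 = 0.3241.
Therefore phi_{22} = 0.3241.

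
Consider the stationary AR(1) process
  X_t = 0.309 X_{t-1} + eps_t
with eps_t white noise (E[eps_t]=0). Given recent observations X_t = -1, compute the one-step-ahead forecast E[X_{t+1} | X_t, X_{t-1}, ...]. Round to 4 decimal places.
E[X_{t+1} \mid \mathcal F_t] = -0.3090

For an AR(p) model X_t = c + sum_i phi_i X_{t-i} + eps_t, the
one-step-ahead conditional mean is
  E[X_{t+1} | X_t, ...] = c + sum_i phi_i X_{t+1-i}.
Substitute known values:
  E[X_{t+1} | ...] = (0.309) * (-1)
                   = -0.3090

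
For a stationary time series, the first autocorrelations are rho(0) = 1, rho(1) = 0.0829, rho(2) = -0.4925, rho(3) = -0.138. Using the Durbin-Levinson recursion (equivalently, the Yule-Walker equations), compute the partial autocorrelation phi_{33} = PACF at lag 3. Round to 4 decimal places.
\phi_{33} = -0.0471

The PACF at lag k is phi_{kk}, the last component of the solution
to the Yule-Walker system G_k phi = r_k where
  (G_k)_{ij} = rho(|i - j|), (r_k)_i = rho(i), i,j = 1..k.
Equivalently, Durbin-Levinson gives phi_{kk} iteratively:
  phi_{11} = rho(1)
  phi_{kk} = [rho(k) - sum_{j=1..k-1} phi_{k-1,j} rho(k-j)]
            / [1 - sum_{j=1..k-1} phi_{k-1,j} rho(j)],
  phi_{k,j} = phi_{k-1,j} - phi_{kk} phi_{k-1,k-j},  j = 1..k-1.
Step k = 1:
  phi_11 = rho(1) = 0.0829.
Step k = 2:
  phi_22 = [rho(2) - phi_11 rho(1)] / [1 - phi_11 rho(1)] = [-0.4925 - (0.0829)(0.0829)] / [1 - (0.0829)(0.0829)]
         = -0.49937241 / 0.99312759 = -0.502828.
  Update: phi_21 = phi_11 - phi_22 phi_11 = 0.0829 - (-0.502828)(0.0829) = 0.124584.
Step k = 3:
  phi_33 = [rho(3) - phi_21 rho(2) - phi_22 rho(1)] / [1 - phi_21 rho(1) - phi_22 rho(2)]
    numerator   = -0.138 - (0.124584)(-0.4925) - (-0.502828)(0.0829) = -0.03495772
    denominator = 1 - (0.124584)(0.0829) - (-0.502828)(-0.4925) = 0.74202913
  phi_33 = -0.03495772 / 0.74202913 = -0.0471.
Therefore phi_{33} = -0.0471.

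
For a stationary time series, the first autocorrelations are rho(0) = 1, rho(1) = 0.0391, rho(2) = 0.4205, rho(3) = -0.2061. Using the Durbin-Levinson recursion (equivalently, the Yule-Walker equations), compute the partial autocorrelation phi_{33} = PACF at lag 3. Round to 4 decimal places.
\phi_{33} = -0.2821

The PACF at lag k is phi_{kk}, the last component of the solution
to the Yule-Walker system G_k phi = r_k where
  (G_k)_{ij} = rho(|i - j|), (r_k)_i = rho(i), i,j = 1..k.
Equivalently, Durbin-Levinson gives phi_{kk} iteratively:
  phi_{11} = rho(1)
  phi_{kk} = [rho(k) - sum_{j=1..k-1} phi_{k-1,j} rho(k-j)]
            / [1 - sum_{j=1..k-1} phi_{k-1,j} rho(j)],
  phi_{k,j} = phi_{k-1,j} - phi_{kk} phi_{k-1,k-j},  j = 1..k-1.
Step k = 1:
  phi_11 = rho(1) = 0.0391.
Step k = 2:
  phi_22 = [rho(2) - phi_11 rho(1)] / [1 - phi_11 rho(1)] = [0.4205 - (0.0391)(0.0391)] / [1 - (0.0391)(0.0391)]
         = 0.41897119 / 0.99847119 = 0.419613.
  Update: phi_21 = phi_11 - phi_22 phi_11 = 0.0391 - (0.419613)(0.0391) = 0.022693.
Step k = 3:
  phi_33 = [rho(3) - phi_21 rho(2) - phi_22 rho(1)] / [1 - phi_21 rho(1) - phi_22 rho(2)]
    numerator   = -0.2061 - (0.022693)(0.4205) - (0.419613)(0.0391) = -0.23204932
    denominator = 1 - (0.022693)(0.0391) - (0.419613)(0.4205) = 0.82266556
  phi_33 = -0.23204932 / 0.82266556 = -0.2821.
Therefore phi_{33} = -0.2821.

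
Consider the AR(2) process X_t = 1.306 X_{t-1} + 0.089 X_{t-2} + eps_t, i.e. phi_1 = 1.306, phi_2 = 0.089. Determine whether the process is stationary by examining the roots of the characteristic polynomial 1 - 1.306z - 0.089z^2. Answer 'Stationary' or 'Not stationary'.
\text{Not stationary}

The AR(p) characteristic polynomial is P(z) = 1 - 1.306z - 0.089z^2.
Stationarity requires all roots to lie outside the unit circle, i.e. |z| > 1 for every root.
Set 1 + (-1.306) z + (-0.089) z^2 = 0, i.e. a z^2 + b z + c = 0 with a = -0.089, b = -1.306, c = 1.
Discriminant D = b^2 - 4ac = (-1.306)^2 - 4*(-0.089)*1 = 1.705636 - (-0.356) = 2.061636.
D >= 0, so the roots are real: z = (-b +/- sqrt(D)) / (2a) = (1.306 +/- 1.43584) / (-0.178).
  z_1 = (1.306 + 1.43584) / (-0.178) = -15.4036,   |z_1| = 15.4036.
  z_2 = (1.306 - 1.43584) / (-0.178) = 0.7294,   |z_2| = 0.7294.
Moduli of all roots: 15.4036, 0.7294.
All moduli strictly greater than 1? No.
Verdict: Not stationary.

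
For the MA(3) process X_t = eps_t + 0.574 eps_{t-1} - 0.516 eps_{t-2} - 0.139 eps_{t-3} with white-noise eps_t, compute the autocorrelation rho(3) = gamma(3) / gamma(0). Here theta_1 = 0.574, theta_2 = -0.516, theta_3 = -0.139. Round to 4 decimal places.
\rho(3) = -0.0861

For an MA(q) process with theta_0 = 1, the autocovariance is
  gamma(k) = sigma^2 * sum_{i=0..q-k} theta_i * theta_{i+k},
and rho(k) = gamma(k) / gamma(0). Sigma^2 cancels.
  numerator   = (1)*(-0.139) = -0.139.
  denominator = (1)^2 + (0.574)^2 + (-0.516)^2 + (-0.139)^2 = 1.615053.
  rho(3) = -0.139 / 1.615053 = -0.0861.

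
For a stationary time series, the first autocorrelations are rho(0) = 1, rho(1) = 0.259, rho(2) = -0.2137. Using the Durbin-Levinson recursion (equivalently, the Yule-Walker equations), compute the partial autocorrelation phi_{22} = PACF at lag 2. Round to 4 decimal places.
\phi_{22} = -0.3010

The PACF at lag k is phi_{kk}, the last component of the solution
to the Yule-Walker system G_k phi = r_k where
  (G_k)_{ij} = rho(|i - j|), (r_k)_i = rho(i), i,j = 1..k.
Equivalently, Durbin-Levinson gives phi_{kk} iteratively:
  phi_{11} = rho(1)
  phi_{kk} = [rho(k) - sum_{j=1..k-1} phi_{k-1,j} rho(k-j)]
            / [1 - sum_{j=1..k-1} phi_{k-1,j} rho(j)],
  phi_{k,j} = phi_{k-1,j} - phi_{kk} phi_{k-1,k-j},  j = 1..k-1.
Step k = 1:
  phi_11 = rho(1) = 0.259.
Step k = 2:
  phi_22 = [rho(2) - phi_11 rho(1)] / [1 - phi_11 rho(1)] = [-0.2137 - (0.259)(0.259)] / [1 - (0.259)(0.259)]
         = -0.280781 / 0.932919 = -0.301.
Therefore phi_{22} = -0.3010.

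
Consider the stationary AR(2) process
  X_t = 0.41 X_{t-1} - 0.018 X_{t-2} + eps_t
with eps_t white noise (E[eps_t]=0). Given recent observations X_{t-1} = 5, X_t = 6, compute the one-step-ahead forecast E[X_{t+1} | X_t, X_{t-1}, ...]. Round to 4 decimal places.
E[X_{t+1} \mid \mathcal F_t] = 2.3700

For an AR(p) model X_t = c + sum_i phi_i X_{t-i} + eps_t, the
one-step-ahead conditional mean is
  E[X_{t+1} | X_t, ...] = c + sum_i phi_i X_{t+1-i}.
Substitute known values:
  E[X_{t+1} | ...] = (0.41) * (6) + (-0.018) * (5)
                   = 2.3700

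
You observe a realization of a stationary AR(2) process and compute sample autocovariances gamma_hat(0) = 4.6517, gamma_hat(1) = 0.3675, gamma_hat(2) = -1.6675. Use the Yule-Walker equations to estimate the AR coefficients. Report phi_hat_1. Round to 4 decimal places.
\hat\phi_{1} = 0.1080

The Yule-Walker equations for an AR(p) process read, in matrix form,
  Gamma_p phi = r_p,   with   (Gamma_p)_{ij} = gamma(|i - j|),
                       (r_p)_i = gamma(i),   i,j = 1..p.
Substitute the sample gammas (Toeplitz matrix and right-hand side of size 2):
  Gamma_p = [[4.6517, 0.3675], [0.3675, 4.6517]]
  r_p     = [0.3675, -1.6675]
Written out:
  4.6517 phi_1 + 0.3675 phi_2 = 0.3675
  0.3675 phi_1 + 4.6517 phi_2 = -1.6675
Solve by Cramer's rule:
  det = gamma(0)^2 - gamma(1)^2 = (4.6517)^2 - (0.3675)^2 = 21.63831289 - 0.13505625 = 21.50325664
  phi_hat_1 = [gamma(1) gamma(0) - gamma(1) gamma(2)] / det = [(0.3675)(4.6517) - (0.3675)(-1.6675)] / 21.50325664 = 2.322306 / 21.50325664 = 0.108
  phi_hat_2 = [gamma(0) gamma(2) - gamma(1)^2] / det = [(4.6517)(-1.6675) - (0.3675)^2] / 21.50325664 = -7.891766 / 21.50325664 = -0.367
So phi_hat = [0.1080, -0.3670].
Therefore phi_hat_1 = 0.1080.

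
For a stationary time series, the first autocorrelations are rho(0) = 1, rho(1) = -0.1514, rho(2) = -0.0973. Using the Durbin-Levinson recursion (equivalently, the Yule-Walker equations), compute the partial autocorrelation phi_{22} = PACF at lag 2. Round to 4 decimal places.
\phi_{22} = -0.1230

The PACF at lag k is phi_{kk}, the last component of the solution
to the Yule-Walker system G_k phi = r_k where
  (G_k)_{ij} = rho(|i - j|), (r_k)_i = rho(i), i,j = 1..k.
Equivalently, Durbin-Levinson gives phi_{kk} iteratively:
  phi_{11} = rho(1)
  phi_{kk} = [rho(k) - sum_{j=1..k-1} phi_{k-1,j} rho(k-j)]
            / [1 - sum_{j=1..k-1} phi_{k-1,j} rho(j)],
  phi_{k,j} = phi_{k-1,j} - phi_{kk} phi_{k-1,k-j},  j = 1..k-1.
Step k = 1:
  phi_11 = rho(1) = -0.1514.
Step k = 2:
  phi_22 = [rho(2) - phi_11 rho(1)] / [1 - phi_11 rho(1)] = [-0.0973 - (-0.1514)(-0.1514)] / [1 - (-0.1514)(-0.1514)]
         = -0.12022196 / 0.97707804 = -0.123.
Therefore phi_{22} = -0.1230.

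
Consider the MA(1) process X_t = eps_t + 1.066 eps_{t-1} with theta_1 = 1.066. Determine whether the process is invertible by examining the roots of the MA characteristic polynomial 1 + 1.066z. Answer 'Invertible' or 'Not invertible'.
\text{Not invertible}

The MA(q) characteristic polynomial is P(z) = 1 + 1.066z.
Invertibility requires all roots to lie outside the unit circle, i.e. |z| > 1 for every root.
This is linear in z: 1 + (1.066) z = 0  =>  z = -1/(1.066) = -0.938086,  |z| = 0.938086.
Moduli of all roots: 0.9381.
All moduli strictly greater than 1? No.
Verdict: Not invertible.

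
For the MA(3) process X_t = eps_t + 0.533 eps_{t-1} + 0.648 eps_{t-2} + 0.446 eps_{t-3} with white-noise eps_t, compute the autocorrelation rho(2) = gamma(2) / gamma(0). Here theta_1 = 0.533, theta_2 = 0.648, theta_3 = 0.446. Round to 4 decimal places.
\rho(2) = 0.4655

For an MA(q) process with theta_0 = 1, the autocovariance is
  gamma(k) = sigma^2 * sum_{i=0..q-k} theta_i * theta_{i+k},
and rho(k) = gamma(k) / gamma(0). Sigma^2 cancels.
  numerator   = (1)*(0.648) + (0.533)*(0.446) = 0.885718.
  denominator = (1)^2 + (0.533)^2 + (0.648)^2 + (0.446)^2 = 1.902909.
  rho(2) = 0.885718 / 1.902909 = 0.4655.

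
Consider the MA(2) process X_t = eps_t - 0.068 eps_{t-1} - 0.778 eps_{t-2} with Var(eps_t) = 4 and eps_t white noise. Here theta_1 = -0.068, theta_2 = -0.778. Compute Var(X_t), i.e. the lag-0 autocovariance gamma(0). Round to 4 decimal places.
\gamma(0) = 6.4396

For an MA(q) process X_t = eps_t + sum_i theta_i eps_{t-i} with
Var(eps_t) = sigma^2, the variance is
  gamma(0) = sigma^2 * (1 + sum_i theta_i^2).
  sum_i theta_i^2 = (-0.068)^2 + (-0.778)^2 = 0.004624 + 0.605284 = 0.609908.
  gamma(0) = 4 * (1 + 0.609908) = 4 * 1.609908 = 6.439632, which rounds to 6.4396.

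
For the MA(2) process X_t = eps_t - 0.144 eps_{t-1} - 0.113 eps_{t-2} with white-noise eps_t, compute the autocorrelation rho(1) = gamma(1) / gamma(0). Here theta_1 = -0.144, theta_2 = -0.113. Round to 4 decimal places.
\rho(1) = -0.1236

For an MA(q) process with theta_0 = 1, the autocovariance is
  gamma(k) = sigma^2 * sum_{i=0..q-k} theta_i * theta_{i+k},
and rho(k) = gamma(k) / gamma(0). Sigma^2 cancels.
  numerator   = (1)*(-0.144) + (-0.144)*(-0.113) = -0.127728.
  denominator = (1)^2 + (-0.144)^2 + (-0.113)^2 = 1.033505.
  rho(1) = -0.127728 / 1.033505 = -0.1236.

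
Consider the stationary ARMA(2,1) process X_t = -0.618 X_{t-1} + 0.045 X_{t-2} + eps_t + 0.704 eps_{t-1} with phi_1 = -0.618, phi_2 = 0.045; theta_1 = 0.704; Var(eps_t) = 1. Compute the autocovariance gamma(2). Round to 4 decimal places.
\gamma(2) = -0.0073

Multiply the model equation by X_{t-k} and take expectations. With theta_0 = psi_0 = 1 and psi_j the MA(infinity) weights, this gives
  gamma(k) - sum_i phi_i gamma(k-i) = c_k,
  c_k = sigma^2 * sum_{j=k..q} theta_j psi_{j-k}   (c_k = 0 for k > q),
using gamma(-m) = gamma(m).
psi-weights needed (psi_j = theta_j + sum_i phi_i psi_{j-i}):
  psi_1 = theta_1 + phi_1 = 0.704 + (-0.618) = 0.086
Right-hand sides:
  c_0 = sigma^2 (1 + theta_1 psi_1) = 1 * (1 + (0.704)(0.086)) = 1 * 1.060544 = 1.060544
  c_1 = sigma^2 theta_1 = 1 * (0.704) = 0.704
  c_2 = 0
Equations for k = 0, 1, 2 (AR order 2, c_2 = 0):
  (E0) gamma(0) = phi_1 gamma(1) + phi_2 gamma(2) + c_0
  (E1) gamma(1) = phi_1 gamma(0) + phi_2 gamma(1) + c_1
  (E2) gamma(2) = phi_1 gamma(1) + phi_2 gamma(0)
From (E1): gamma(1) = A gamma(0) + B with
  A = phi_1 / (1 - phi_2) = -0.618 / 0.955 = -0.64712,   B = c_1 / (1 - phi_2) = 0.704 / 0.955 = 0.737173.
Insert (E2) into (E0): gamma(0) (1 - phi_2^2) = phi_1 (1 + phi_2) gamma(1) + c_0.
  phi_1 (1 + phi_2) = (-0.618)(1.045) = -0.64581,   1 - phi_2^2 = 0.997975.
Replace gamma(1) by A gamma(0) + B and collect gamma(0):
  gamma(0) [0.997975 - (-0.64581)(-0.64712)] = (-0.64581)(0.737173) + 1.060544
  gamma(0) * 0.580058 = 0.58447
  gamma(0) = 0.58447 / 0.580058 = 1.007607.
  gamma(1) = A gamma(0) + B = (-0.64712)(1.007607) + (0.737173) = 0.08513.
  gamma(2) = phi_1 gamma(1) + phi_2 gamma(0) = (-0.618)(0.08513) + (0.045)(1.007607) = -0.007268.
Therefore gamma(2) = -0.0073 (to 4 decimal places).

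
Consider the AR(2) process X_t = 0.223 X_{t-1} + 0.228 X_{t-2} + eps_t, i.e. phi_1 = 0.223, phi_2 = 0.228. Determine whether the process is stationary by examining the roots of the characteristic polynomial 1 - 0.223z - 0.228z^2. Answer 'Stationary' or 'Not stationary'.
\text{Stationary}

The AR(p) characteristic polynomial is P(z) = 1 - 0.223z - 0.228z^2.
Stationarity requires all roots to lie outside the unit circle, i.e. |z| > 1 for every root.
Set 1 + (-0.223) z + (-0.228) z^2 = 0, i.e. a z^2 + b z + c = 0 with a = -0.228, b = -0.223, c = 1.
Discriminant D = b^2 - 4ac = (-0.223)^2 - 4*(-0.228)*1 = 0.049729 - (-0.912) = 0.961729.
D >= 0, so the roots are real: z = (-b +/- sqrt(D)) / (2a) = (0.223 +/- 0.980678) / (-0.456).
  z_1 = (0.223 + 0.980678) / (-0.456) = -2.6396,   |z_1| = 2.6396.
  z_2 = (0.223 - 0.980678) / (-0.456) = 1.6616,   |z_2| = 1.6616.
Moduli of all roots: 2.6396, 1.6616.
All moduli strictly greater than 1? Yes.
Verdict: Stationary.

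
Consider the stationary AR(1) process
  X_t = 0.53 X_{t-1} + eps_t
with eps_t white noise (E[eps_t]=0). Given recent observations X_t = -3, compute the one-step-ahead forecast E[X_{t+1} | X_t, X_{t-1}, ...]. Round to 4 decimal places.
E[X_{t+1} \mid \mathcal F_t] = -1.5900

For an AR(p) model X_t = c + sum_i phi_i X_{t-i} + eps_t, the
one-step-ahead conditional mean is
  E[X_{t+1} | X_t, ...] = c + sum_i phi_i X_{t+1-i}.
Substitute known values:
  E[X_{t+1} | ...] = (0.53) * (-3)
                   = -1.5900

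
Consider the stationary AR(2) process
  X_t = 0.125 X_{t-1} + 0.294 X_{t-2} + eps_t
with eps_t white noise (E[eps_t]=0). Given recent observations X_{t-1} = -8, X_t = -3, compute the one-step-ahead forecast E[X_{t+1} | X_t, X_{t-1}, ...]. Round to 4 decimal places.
E[X_{t+1} \mid \mathcal F_t] = -2.7270

For an AR(p) model X_t = c + sum_i phi_i X_{t-i} + eps_t, the
one-step-ahead conditional mean is
  E[X_{t+1} | X_t, ...] = c + sum_i phi_i X_{t+1-i}.
Substitute known values:
  E[X_{t+1} | ...] = (0.125) * (-3) + (0.294) * (-8)
                   = -2.7270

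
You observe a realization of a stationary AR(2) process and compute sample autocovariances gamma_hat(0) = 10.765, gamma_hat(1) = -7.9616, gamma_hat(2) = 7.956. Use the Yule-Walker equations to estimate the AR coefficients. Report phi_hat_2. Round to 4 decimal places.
\hat\phi_{2} = 0.4240

The Yule-Walker equations for an AR(p) process read, in matrix form,
  Gamma_p phi = r_p,   with   (Gamma_p)_{ij} = gamma(|i - j|),
                       (r_p)_i = gamma(i),   i,j = 1..p.
Substitute the sample gammas (Toeplitz matrix and right-hand side of size 2):
  Gamma_p = [[10.765, -7.9616], [-7.9616, 10.765]]
  r_p     = [-7.9616, 7.956]
Written out:
  10.765 phi_1 - 7.9616 phi_2 = -7.9616
  -7.9616 phi_1 + 10.765 phi_2 = 7.956
Solve by Cramer's rule:
  det = gamma(0)^2 - gamma(1)^2 = (10.765)^2 - (-7.9616)^2 = 115.885225 - 63.38707456 = 52.49815044
  phi_hat_1 = [gamma(1) gamma(0) - gamma(1) gamma(2)] / det = [(-7.9616)(10.765) - (-7.9616)(7.956)] / 52.49815044 = -22.3641344 / 52.49815044 = -0.426
  phi_hat_2 = [gamma(0) gamma(2) - gamma(1)^2] / det = [(10.765)(7.956) - (-7.9616)^2] / 52.49815044 = 22.25926544 / 52.49815044 = 0.424
So phi_hat = [-0.4260, 0.4240].
Therefore phi_hat_2 = 0.4240.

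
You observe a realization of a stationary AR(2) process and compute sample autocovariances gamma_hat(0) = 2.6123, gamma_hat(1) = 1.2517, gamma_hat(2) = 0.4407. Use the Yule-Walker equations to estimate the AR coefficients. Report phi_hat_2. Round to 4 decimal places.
\hat\phi_{2} = -0.0790

The Yule-Walker equations for an AR(p) process read, in matrix form,
  Gamma_p phi = r_p,   with   (Gamma_p)_{ij} = gamma(|i - j|),
                       (r_p)_i = gamma(i),   i,j = 1..p.
Substitute the sample gammas (Toeplitz matrix and right-hand side of size 2):
  Gamma_p = [[2.6123, 1.2517], [1.2517, 2.6123]]
  r_p     = [1.2517, 0.4407]
Written out:
  2.6123 phi_1 + 1.2517 phi_2 = 1.2517
  1.2517 phi_1 + 2.6123 phi_2 = 0.4407
Solve by Cramer's rule:
  det = gamma(0)^2 - gamma(1)^2 = (2.6123)^2 - (1.2517)^2 = 6.82411129 - 1.56675289 = 5.2573584
  phi_hat_1 = [gamma(1) gamma(0) - gamma(1) gamma(2)] / det = [(1.2517)(2.6123) - (1.2517)(0.4407)] / 5.2573584 = 2.71819172 / 5.2573584 = 0.517
  phi_hat_2 = [gamma(0) gamma(2) - gamma(1)^2] / det = [(2.6123)(0.4407) - (1.2517)^2] / 5.2573584 = -0.41551228 / 5.2573584 = -0.079
So phi_hat = [0.5170, -0.0790].
Therefore phi_hat_2 = -0.0790.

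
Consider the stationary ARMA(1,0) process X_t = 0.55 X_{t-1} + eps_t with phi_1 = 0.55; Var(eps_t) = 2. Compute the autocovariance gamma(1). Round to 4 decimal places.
\gamma(1) = 1.5771

Multiply the model equation by X_{t-k} and take expectations. With theta_0 = psi_0 = 1 and psi_j the MA(infinity) weights, this gives
  gamma(k) - sum_i phi_i gamma(k-i) = c_k,
  c_k = sigma^2 * sum_{j=k..q} theta_j psi_{j-k}   (c_k = 0 for k > q),
using gamma(-m) = gamma(m).
Pure AR (q = 0): c_0 = sigma^2 = 2, c_k = 0 for k >= 1.
Equations for k = 0 and k = 1 (AR order 1):
  gamma(0) = phi_1 gamma(1) + c_0
  gamma(1) = phi_1 gamma(0) + c_1
Substituting the second into the first: gamma(0) (1 - phi_1^2) = c_0 + phi_1 c_1, so
  gamma(0) = c_0 / (1 - phi_1^2) = 2 / (1 - (0.55)^2) = 2 / 0.6975 = 2.867384.
  gamma(1) = phi_1 gamma(0) = (0.55)(2.867384) = 1.577061.
Therefore gamma(1) = 1.5771 (to 4 decimal places).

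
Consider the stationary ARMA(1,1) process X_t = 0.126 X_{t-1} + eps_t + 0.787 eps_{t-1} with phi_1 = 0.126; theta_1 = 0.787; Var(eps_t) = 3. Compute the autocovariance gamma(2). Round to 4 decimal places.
\gamma(2) = 0.3855

Multiply the model equation by X_{t-k} and take expectations. With theta_0 = psi_0 = 1 and psi_j the MA(infinity) weights, this gives
  gamma(k) - sum_i phi_i gamma(k-i) = c_k,
  c_k = sigma^2 * sum_{j=k..q} theta_j psi_{j-k}   (c_k = 0 for k > q),
using gamma(-m) = gamma(m).
psi-weights needed (psi_j = theta_j + sum_i phi_i psi_{j-i}):
  psi_1 = theta_1 + phi_1 = 0.787 + (0.126) = 0.913
Right-hand sides:
  c_0 = sigma^2 (1 + theta_1 psi_1) = 3 * (1 + (0.787)(0.913)) = 3 * 1.718531 = 5.155593
  c_1 = sigma^2 theta_1 = 3 * (0.787) = 2.361
  c_2 = 0
Equations for k = 0 and k = 1 (AR order 1):
  gamma(0) = phi_1 gamma(1) + c_0
  gamma(1) = phi_1 gamma(0) + c_1
Substituting the second into the first: gamma(0) (1 - phi_1^2) = c_0 + phi_1 c_1, so
  gamma(0) = (c_0 + phi_1 c_1) / (1 - phi_1^2) = (5.155593 + (0.126)(2.361)) / (1 - (0.126)^2) = 5.453079 / 0.984124 = 5.541049.
  gamma(1) = phi_1 gamma(0) + c_1 = (0.126)(5.541049) + (2.361) = 3.059172.
For k = 2 (> q): gamma(2) = phi_1 gamma(1) = (0.126)(3.059172) = 0.385456.
Therefore gamma(2) = 0.3855 (to 4 decimal places).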